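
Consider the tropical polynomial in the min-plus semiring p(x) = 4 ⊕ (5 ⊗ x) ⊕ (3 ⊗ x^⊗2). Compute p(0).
p(0) = 3

A tropical monomial a ⊗ x^⊗i evaluates to a + i · x. Evaluating each term at x = 0:
  Term 0 contributes 4 + 0 · 0 = 4
  Term 1 contributes 5 + 1 · 0 = 5
  Term 2 contributes 3 + 2 · 0 = 3
p(0) = ⊕ of these = min[4, 5, 3] = 3.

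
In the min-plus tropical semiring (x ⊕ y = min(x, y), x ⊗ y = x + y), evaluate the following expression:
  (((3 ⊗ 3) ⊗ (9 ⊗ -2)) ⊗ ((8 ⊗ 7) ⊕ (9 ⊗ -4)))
(((3 ⊗ 3) ⊗ (9 ⊗ -2)) ⊗ ((8 ⊗ 7) ⊕ (9 ⊗ -4))) = 18

Expand innermost to outermost. Recall ⊕ takes the minimum of its arguments and ⊗ takes their sum. Working out the expression (((3 ⊗ 3) ⊗ (9 ⊗ -2)) ⊗ ((8 ⊗ 7) ⊕ (9 ⊗ -4))) gives 18.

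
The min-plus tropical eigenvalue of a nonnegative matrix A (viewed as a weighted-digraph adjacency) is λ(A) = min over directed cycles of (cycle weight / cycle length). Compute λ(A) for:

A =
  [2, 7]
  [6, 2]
λ(A) = 2

Enumerate directed cycles and compute their means (weight / length). Sample:
  cycle 0 → 0: weight = 2, length = 1, mean = 2/1 ≈ 2.000
  cycle 1 → 1: weight = 2, length = 1, mean = 2/1 ≈ 2.000
  cycle 0 → 1 → 0: weight = 13, length = 2, mean = 13/2 ≈ 6.500
  cycle 1 → 0 → 1: weight = 13, length = 2, mean = 13/2 ≈ 6.500
Minimum mean = 2.000, attained e.g. along the cycle 0 → 0 with weight 2 and length 1. So λ(A) = 2/1 = 2.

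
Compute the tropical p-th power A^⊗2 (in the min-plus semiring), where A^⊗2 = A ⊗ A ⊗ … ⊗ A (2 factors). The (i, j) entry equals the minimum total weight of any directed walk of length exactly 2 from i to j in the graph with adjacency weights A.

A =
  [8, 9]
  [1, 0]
A^⊗2 =
  [10, 9]
  [1, 0]

Each entry (A^⊗2)_ij equals the minimum over all length-2 walks i = v_0 → v_1 → … → v_2 = j of Σ_t A[v_t][v_{t+1}]. For example, for (i, j) = (0, 1) we minimise over 2 possible intermediate vertex sequences; the minimum is 9, attained along the walk 0 → 1 → 1.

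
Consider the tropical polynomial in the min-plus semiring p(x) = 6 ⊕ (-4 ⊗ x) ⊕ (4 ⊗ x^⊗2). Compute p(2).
p(2) = -2

A tropical monomial a ⊗ x^⊗i evaluates to a + i · x. Evaluating each term at x = 2:
  Term 0 contributes 6 + 0 · 2 = 6
  Term 1 contributes -4 + 1 · 2 = -2
  Term 2 contributes 4 + 2 · 2 = 8
p(2) = ⊕ of these = min[6, -2, 8] = -2.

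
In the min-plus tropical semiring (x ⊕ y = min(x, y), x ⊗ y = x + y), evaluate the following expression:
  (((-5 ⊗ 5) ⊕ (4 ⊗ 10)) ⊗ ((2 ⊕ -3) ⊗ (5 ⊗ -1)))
(((-5 ⊗ 5) ⊕ (4 ⊗ 10)) ⊗ ((2 ⊕ -3) ⊗ (5 ⊗ -1))) = 1

Expand innermost to outermost. Recall ⊕ takes the minimum of its arguments and ⊗ takes their sum. Working out the expression (((-5 ⊗ 5) ⊕ (4 ⊗ 10)) ⊗ ((2 ⊕ -3) ⊗ (5 ⊗ -1))) gives 1.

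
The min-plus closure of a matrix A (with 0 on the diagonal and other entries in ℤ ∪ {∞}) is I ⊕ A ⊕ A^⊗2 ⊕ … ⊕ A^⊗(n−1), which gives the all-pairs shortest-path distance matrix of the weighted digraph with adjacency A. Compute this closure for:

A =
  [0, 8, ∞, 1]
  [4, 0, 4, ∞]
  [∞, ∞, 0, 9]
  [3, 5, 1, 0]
Closure =
  [0, 6, 2, 1]
  [4, 0, 4, 5]
  [12, 14, 0, 9]
  [3, 5, 1, 0]

This is the Floyd-Warshall all-pairs shortest-path computation. For each intermediate vertex k = 0, 1, …, 3, update dist[i][j] ← min(dist[i][j], dist[i][k] + dist[k][j]). The final matrix gives, for each (i, j), the minimum total weight of any directed path from i to j (possibly empty when i = j).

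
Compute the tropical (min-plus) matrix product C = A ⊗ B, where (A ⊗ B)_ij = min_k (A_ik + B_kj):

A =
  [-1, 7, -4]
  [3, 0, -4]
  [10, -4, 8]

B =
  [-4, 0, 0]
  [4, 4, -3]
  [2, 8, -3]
A ⊗ B =
  [-5, -1, -7]
  [-2, 3, -7]
  [0, 0, -7]

Apply the min-plus product entry-by-entry:
  C[0][0] = min over k of (A[0][0] + B[0][0] = -1 + -4 = -5, A[0][1] + B[1][0] = 7 + 4 = 11, A[0][2] + B[2][0] = -4 + 2 = -2) = -5 (attained at k = 0)
  C[0][1] = min over k of (A[0][0] + B[0][1] = -1 + 0 = -1, A[0][1] + B[1][1] = 7 + 4 = 11, A[0][2] + B[2][1] = -4 + 8 = 4) = -1 (attained at k = 0)
  C[0][2] = min over k of (A[0][0] + B[0][2] = -1 + 0 = -1, A[0][1] + B[1][2] = 7 + -3 = 4, A[0][2] + B[2][2] = -4 + -3 = -7) = -7 (attained at k = 2)
  C[1][0] = min over k of (A[1][0] + B[0][0] = 3 + -4 = -1, A[1][1] + B[1][0] = 0 + 4 = 4, A[1][2] + B[2][0] = -4 + 2 = -2) = -2 (attained at k = 2)
  C[1][1] = min over k of (A[1][0] + B[0][1] = 3 + 0 = 3, A[1][1] + B[1][1] = 0 + 4 = 4, A[1][2] + B[2][1] = -4 + 8 = 4) = 3 (attained at k = 0)
  C[1][2] = min over k of (A[1][0] + B[0][2] = 3 + 0 = 3, A[1][1] + B[1][2] = 0 + -3 = -3, A[1][2] + B[2][2] = -4 + -3 = -7) = -7 (attained at k = 2)
  C[2][0] = min over k of (A[2][0] + B[0][0] = 10 + -4 = 6, A[2][1] + B[1][0] = -4 + 4 = 0, A[2][2] + B[2][0] = 8 + 2 = 10) = 0 (attained at k = 1)
  C[2][1] = min over k of (A[2][0] + B[0][1] = 10 + 0 = 10, A[2][1] + B[1][1] = -4 + 4 = 0, A[2][2] + B[2][1] = 8 + 8 = 16) = 0 (attained at k = 1)
  C[2][2] = min over k of (A[2][0] + B[0][2] = 10 + 0 = 10, A[2][1] + B[1][2] = -4 + -3 = -7, A[2][2] + B[2][2] = 8 + -3 = 5) = -7 (attained at k = 1)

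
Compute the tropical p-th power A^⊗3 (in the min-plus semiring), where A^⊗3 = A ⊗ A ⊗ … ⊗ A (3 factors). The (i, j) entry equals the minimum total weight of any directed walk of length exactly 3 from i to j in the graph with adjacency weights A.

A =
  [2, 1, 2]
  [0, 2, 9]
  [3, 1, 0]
A^⊗3 =
  [3, 2, 2]
  [1, 3, 2]
  [1, 1, 0]

Each entry (A^⊗3)_ij equals the minimum over all length-3 walks i = v_0 → v_1 → … → v_3 = j of Σ_t A[v_t][v_{t+1}]. For example, for (i, j) = (0, 2) we minimise over 9 possible intermediate vertex sequences; the minimum is 2, attained along the walk 0 → 2 → 2 → 2.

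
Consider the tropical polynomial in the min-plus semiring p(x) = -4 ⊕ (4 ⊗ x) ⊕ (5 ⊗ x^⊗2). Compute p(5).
p(5) = -4

A tropical monomial a ⊗ x^⊗i evaluates to a + i · x. Evaluating each term at x = 5:
  Term 0 contributes -4 + 0 · 5 = -4
  Term 1 contributes 4 + 1 · 5 = 9
  Term 2 contributes 5 + 2 · 5 = 15
p(5) = ⊕ of these = min[-4, 9, 15] = -4.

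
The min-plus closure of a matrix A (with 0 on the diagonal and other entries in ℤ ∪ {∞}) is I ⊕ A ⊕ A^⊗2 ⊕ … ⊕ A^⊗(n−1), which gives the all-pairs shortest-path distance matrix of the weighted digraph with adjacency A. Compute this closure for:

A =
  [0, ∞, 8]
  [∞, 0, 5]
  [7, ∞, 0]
Closure =
  [0, ∞, 8]
  [12, 0, 5]
  [7, ∞, 0]

This is the Floyd-Warshall all-pairs shortest-path computation. For each intermediate vertex k = 0, 1, …, 2, update dist[i][j] ← min(dist[i][j], dist[i][k] + dist[k][j]). The final matrix gives, for each (i, j), the minimum total weight of any directed path from i to j (possibly empty when i = j).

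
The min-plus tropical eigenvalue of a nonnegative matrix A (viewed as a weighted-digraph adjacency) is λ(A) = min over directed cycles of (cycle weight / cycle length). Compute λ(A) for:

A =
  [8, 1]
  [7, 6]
λ(A) = 4

Enumerate directed cycles and compute their means (weight / length). Sample:
  cycle 0 → 0: weight = 8, length = 1, mean = 8/1 ≈ 8.000
  cycle 1 → 1: weight = 6, length = 1, mean = 6/1 ≈ 6.000
  cycle 0 → 1 → 0: weight = 8, length = 2, mean = 8/2 ≈ 4.000
  cycle 1 → 0 → 1: weight = 8, length = 2, mean = 8/2 ≈ 4.000
Minimum mean = 4.000, attained e.g. along the cycle 0 → 1 → 0 with weight 8 and length 2. So λ(A) = 8/2 = 4.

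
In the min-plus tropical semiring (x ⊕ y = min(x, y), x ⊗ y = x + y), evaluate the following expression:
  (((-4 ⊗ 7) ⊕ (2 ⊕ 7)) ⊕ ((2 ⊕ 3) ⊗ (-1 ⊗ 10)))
(((-4 ⊗ 7) ⊕ (2 ⊕ 7)) ⊕ ((2 ⊕ 3) ⊗ (-1 ⊗ 10))) = 2

Expand innermost to outermost. Recall ⊕ takes the minimum of its arguments and ⊗ takes their sum. Working out the expression (((-4 ⊗ 7) ⊕ (2 ⊕ 7)) ⊕ ((2 ⊕ 3) ⊗ (-1 ⊗ 10))) gives 2.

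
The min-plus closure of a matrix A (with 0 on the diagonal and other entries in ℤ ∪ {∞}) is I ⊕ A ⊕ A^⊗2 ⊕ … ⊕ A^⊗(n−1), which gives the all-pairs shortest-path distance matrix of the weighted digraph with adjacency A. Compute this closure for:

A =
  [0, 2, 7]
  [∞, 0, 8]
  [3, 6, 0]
Closure =
  [0, 2, 7]
  [11, 0, 8]
  [3, 5, 0]

This is the Floyd-Warshall all-pairs shortest-path computation. For each intermediate vertex k = 0, 1, …, 2, update dist[i][j] ← min(dist[i][j], dist[i][k] + dist[k][j]). The final matrix gives, for each (i, j), the minimum total weight of any directed path from i to j (possibly empty when i = j).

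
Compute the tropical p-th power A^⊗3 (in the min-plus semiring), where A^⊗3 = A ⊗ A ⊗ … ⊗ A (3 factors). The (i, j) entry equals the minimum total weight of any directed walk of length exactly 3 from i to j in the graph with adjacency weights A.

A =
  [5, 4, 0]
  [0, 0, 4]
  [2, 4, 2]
A^⊗3 =
  [4, 4, 2]
  [0, 0, 0]
  [4, 4, 4]

Each entry (A^⊗3)_ij equals the minimum over all length-3 walks i = v_0 → v_1 → … → v_3 = j of Σ_t A[v_t][v_{t+1}]. For example, for (i, j) = (0, 2) we minimise over 9 possible intermediate vertex sequences; the minimum is 2, attained along the walk 0 → 2 → 0 → 2.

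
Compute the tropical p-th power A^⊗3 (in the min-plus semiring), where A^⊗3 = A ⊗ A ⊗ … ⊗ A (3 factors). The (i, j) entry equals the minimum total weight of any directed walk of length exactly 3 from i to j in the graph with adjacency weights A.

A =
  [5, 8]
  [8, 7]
A^⊗3 =
  [15, 18]
  [18, 21]

Each entry (A^⊗3)_ij equals the minimum over all length-3 walks i = v_0 → v_1 → … → v_3 = j of Σ_t A[v_t][v_{t+1}]. For example, for (i, j) = (0, 1) we minimise over 4 possible intermediate vertex sequences; the minimum is 18, attained along the walk 0 → 0 → 0 → 1.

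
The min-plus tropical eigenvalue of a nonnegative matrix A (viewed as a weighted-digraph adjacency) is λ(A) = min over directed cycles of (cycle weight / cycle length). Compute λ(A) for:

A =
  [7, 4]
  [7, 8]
λ(A) = 11/2

Enumerate directed cycles and compute their means (weight / length). Sample:
  cycle 0 → 0: weight = 7, length = 1, mean = 7/1 ≈ 7.000
  cycle 1 → 1: weight = 8, length = 1, mean = 8/1 ≈ 8.000
  cycle 0 → 1 → 0: weight = 11, length = 2, mean = 11/2 ≈ 5.500
  cycle 1 → 0 → 1: weight = 11, length = 2, mean = 11/2 ≈ 5.500
Minimum mean = 5.500, attained e.g. along the cycle 0 → 1 → 0 with weight 11 and length 2. So λ(A) = 11/2 = 11/2.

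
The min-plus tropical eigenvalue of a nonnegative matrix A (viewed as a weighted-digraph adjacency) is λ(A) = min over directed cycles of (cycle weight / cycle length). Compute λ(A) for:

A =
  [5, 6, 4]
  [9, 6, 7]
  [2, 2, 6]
λ(A) = 3

Enumerate directed cycles and compute their means (weight / length). Sample:
  cycle 0 → 0: weight = 5, length = 1, mean = 5/1 ≈ 5.000
  cycle 1 → 1: weight = 6, length = 1, mean = 6/1 ≈ 6.000
  cycle 2 → 2: weight = 6, length = 1, mean = 6/1 ≈ 6.000
  cycle 0 → 1 → 0: weight = 15, length = 2, mean = 15/2 ≈ 7.500
  cycle 0 → 2 → 0: weight = 6, length = 2, mean = 6/2 ≈ 3.000
  cycle 1 → 0 → 1: weight = 15, length = 2, mean = 15/2 ≈ 7.500
Minimum mean = 3.000, attained e.g. along the cycle 0 → 2 → 0 with weight 6 and length 2. So λ(A) = 6/2 = 3.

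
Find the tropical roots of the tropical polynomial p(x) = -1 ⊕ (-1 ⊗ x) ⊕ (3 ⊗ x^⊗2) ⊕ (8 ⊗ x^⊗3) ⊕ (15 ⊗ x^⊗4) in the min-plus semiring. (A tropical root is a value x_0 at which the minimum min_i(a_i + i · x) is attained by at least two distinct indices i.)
Roots: {-7, -5, -4, 0}

Each tropical root is a break point of the lower envelope of the lines y = a_i + i · x (there are 5 lines, with slopes 0, 1, ..., 4). Only the lines that attain the minimum somewhere contribute to roots; other lines are dominated. Here the surviving (envelope) indices are i = 4, i = 3, i = 2, i = 1, i = 0.
Intersections between consecutive envelope lines give the roots: for adjacent envelope indices i < j the intersection is x = (a_i − a_j) / (j − i). Reading off the sorted break points: {-7, -5, -4, 0}.
Verification: at each break x_0, at least two indices attain the minimum of min_i(a_i + i · x_0).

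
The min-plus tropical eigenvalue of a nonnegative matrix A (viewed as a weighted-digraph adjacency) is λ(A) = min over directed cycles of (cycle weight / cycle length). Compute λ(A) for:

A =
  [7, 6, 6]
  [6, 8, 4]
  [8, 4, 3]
λ(A) = 3

Enumerate directed cycles and compute their means (weight / length). Sample:
  cycle 0 → 0: weight = 7, length = 1, mean = 7/1 ≈ 7.000
  cycle 1 → 1: weight = 8, length = 1, mean = 8/1 ≈ 8.000
  cycle 2 → 2: weight = 3, length = 1, mean = 3/1 ≈ 3.000
  cycle 0 → 1 → 0: weight = 12, length = 2, mean = 12/2 ≈ 6.000
  cycle 0 → 2 → 0: weight = 14, length = 2, mean = 14/2 ≈ 7.000
  cycle 1 → 0 → 1: weight = 12, length = 2, mean = 12/2 ≈ 6.000
Minimum mean = 3.000, attained e.g. along the cycle 2 → 2 with weight 3 and length 1. So λ(A) = 3/1 = 3.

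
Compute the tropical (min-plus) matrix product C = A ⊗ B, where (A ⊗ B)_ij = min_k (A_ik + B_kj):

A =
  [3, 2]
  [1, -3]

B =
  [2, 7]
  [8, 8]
A ⊗ B =
  [5, 10]
  [3, 5]

Apply the min-plus product entry-by-entry:
  C[0][0] = min over k of (A[0][0] + B[0][0] = 3 + 2 = 5, A[0][1] + B[1][0] = 2 + 8 = 10) = 5 (attained at k = 0)
  C[0][1] = min over k of (A[0][0] + B[0][1] = 3 + 7 = 10, A[0][1] + B[1][1] = 2 + 8 = 10) = 10 (attained at k = 0)
  C[1][0] = min over k of (A[1][0] + B[0][0] = 1 + 2 = 3, A[1][1] + B[1][0] = -3 + 8 = 5) = 3 (attained at k = 0)
  C[1][1] = min over k of (A[1][0] + B[0][1] = 1 + 7 = 8, A[1][1] + B[1][1] = -3 + 8 = 5) = 5 (attained at k = 1)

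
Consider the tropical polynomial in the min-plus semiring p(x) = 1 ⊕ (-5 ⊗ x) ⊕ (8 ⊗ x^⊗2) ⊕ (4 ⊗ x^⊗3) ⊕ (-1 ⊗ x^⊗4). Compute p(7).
p(7) = 1

A tropical monomial a ⊗ x^⊗i evaluates to a + i · x. Evaluating each term at x = 7:
  Term 0 contributes 1 + 0 · 7 = 1
  Term 1 contributes -5 + 1 · 7 = 2
  Term 2 contributes 8 + 2 · 7 = 22
  Term 3 contributes 4 + 3 · 7 = 25
  Term 4 contributes -1 + 4 · 7 = 27
p(7) = ⊕ of these = min[1, 2, 22, 25, 27] = 1.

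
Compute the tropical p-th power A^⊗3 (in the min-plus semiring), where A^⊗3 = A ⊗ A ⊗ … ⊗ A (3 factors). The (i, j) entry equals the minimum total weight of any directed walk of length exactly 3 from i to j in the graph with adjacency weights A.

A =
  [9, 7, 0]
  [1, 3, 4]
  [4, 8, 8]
A^⊗3 =
  [9, 11, 4]
  [5, 9, 4]
  [8, 12, 9]

Each entry (A^⊗3)_ij equals the minimum over all length-3 walks i = v_0 → v_1 → … → v_3 = j of Σ_t A[v_t][v_{t+1}]. For example, for (i, j) = (0, 2) we minimise over 9 possible intermediate vertex sequences; the minimum is 4, attained along the walk 0 → 2 → 0 → 2.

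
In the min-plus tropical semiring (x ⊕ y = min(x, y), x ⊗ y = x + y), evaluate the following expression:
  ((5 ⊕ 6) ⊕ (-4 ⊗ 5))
((5 ⊕ 6) ⊕ (-4 ⊗ 5)) = 1

Expand innermost to outermost. Recall ⊕ takes the minimum of its arguments and ⊗ takes their sum. Working out the expression ((5 ⊕ 6) ⊕ (-4 ⊗ 5)) gives 1.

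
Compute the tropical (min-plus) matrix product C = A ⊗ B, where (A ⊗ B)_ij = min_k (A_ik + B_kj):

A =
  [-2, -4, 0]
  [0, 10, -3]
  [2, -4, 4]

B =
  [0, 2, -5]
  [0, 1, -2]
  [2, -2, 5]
A ⊗ B =
  [-4, -3, -7]
  [-1, -5, -5]
  [-4, -3, -6]

Apply the min-plus product entry-by-entry:
  C[0][0] = min over k of (A[0][0] + B[0][0] = -2 + 0 = -2, A[0][1] + B[1][0] = -4 + 0 = -4, A[0][2] + B[2][0] = 0 + 2 = 2) = -4 (attained at k = 1)
  C[0][1] = min over k of (A[0][0] + B[0][1] = -2 + 2 = 0, A[0][1] + B[1][1] = -4 + 1 = -3, A[0][2] + B[2][1] = 0 + -2 = -2) = -3 (attained at k = 1)
  C[0][2] = min over k of (A[0][0] + B[0][2] = -2 + -5 = -7, A[0][1] + B[1][2] = -4 + -2 = -6, A[0][2] + B[2][2] = 0 + 5 = 5) = -7 (attained at k = 0)
  C[1][0] = min over k of (A[1][0] + B[0][0] = 0 + 0 = 0, A[1][1] + B[1][0] = 10 + 0 = 10, A[1][2] + B[2][0] = -3 + 2 = -1) = -1 (attained at k = 2)
  C[1][1] = min over k of (A[1][0] + B[0][1] = 0 + 2 = 2, A[1][1] + B[1][1] = 10 + 1 = 11, A[1][2] + B[2][1] = -3 + -2 = -5) = -5 (attained at k = 2)
  C[1][2] = min over k of (A[1][0] + B[0][2] = 0 + -5 = -5, A[1][1] + B[1][2] = 10 + -2 = 8, A[1][2] + B[2][2] = -3 + 5 = 2) = -5 (attained at k = 0)
  C[2][0] = min over k of (A[2][0] + B[0][0] = 2 + 0 = 2, A[2][1] + B[1][0] = -4 + 0 = -4, A[2][2] + B[2][0] = 4 + 2 = 6) = -4 (attained at k = 1)
  C[2][1] = min over k of (A[2][0] + B[0][1] = 2 + 2 = 4, A[2][1] + B[1][1] = -4 + 1 = -3, A[2][2] + B[2][1] = 4 + -2 = 2) = -3 (attained at k = 1)
  C[2][2] = min over k of (A[2][0] + B[0][2] = 2 + -5 = -3, A[2][1] + B[1][2] = -4 + -2 = -6, A[2][2] + B[2][2] = 4 + 5 = 9) = -6 (attained at k = 1)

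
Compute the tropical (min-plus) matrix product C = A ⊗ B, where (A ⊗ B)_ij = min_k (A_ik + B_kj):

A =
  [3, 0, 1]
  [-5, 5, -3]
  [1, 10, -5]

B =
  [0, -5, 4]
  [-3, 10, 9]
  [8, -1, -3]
A ⊗ B =
  [-3, -2, -2]
  [-5, -10, -6]
  [1, -6, -8]

Apply the min-plus product entry-by-entry:
  C[0][0] = min over k of (A[0][0] + B[0][0] = 3 + 0 = 3, A[0][1] + B[1][0] = 0 + -3 = -3, A[0][2] + B[2][0] = 1 + 8 = 9) = -3 (attained at k = 1)
  C[0][1] = min over k of (A[0][0] + B[0][1] = 3 + -5 = -2, A[0][1] + B[1][1] = 0 + 10 = 10, A[0][2] + B[2][1] = 1 + -1 = 0) = -2 (attained at k = 0)
  C[0][2] = min over k of (A[0][0] + B[0][2] = 3 + 4 = 7, A[0][1] + B[1][2] = 0 + 9 = 9, A[0][2] + B[2][2] = 1 + -3 = -2) = -2 (attained at k = 2)
  C[1][0] = min over k of (A[1][0] + B[0][0] = -5 + 0 = -5, A[1][1] + B[1][0] = 5 + -3 = 2, A[1][2] + B[2][0] = -3 + 8 = 5) = -5 (attained at k = 0)
  C[1][1] = min over k of (A[1][0] + B[0][1] = -5 + -5 = -10, A[1][1] + B[1][1] = 5 + 10 = 15, A[1][2] + B[2][1] = -3 + -1 = -4) = -10 (attained at k = 0)
  C[1][2] = min over k of (A[1][0] + B[0][2] = -5 + 4 = -1, A[1][1] + B[1][2] = 5 + 9 = 14, A[1][2] + B[2][2] = -3 + -3 = -6) = -6 (attained at k = 2)
  C[2][0] = min over k of (A[2][0] + B[0][0] = 1 + 0 = 1, A[2][1] + B[1][0] = 10 + -3 = 7, A[2][2] + B[2][0] = -5 + 8 = 3) = 1 (attained at k = 0)
  C[2][1] = min over k of (A[2][0] + B[0][1] = 1 + -5 = -4, A[2][1] + B[1][1] = 10 + 10 = 20, A[2][2] + B[2][1] = -5 + -1 = -6) = -6 (attained at k = 2)
  C[2][2] = min over k of (A[2][0] + B[0][2] = 1 + 4 = 5, A[2][1] + B[1][2] = 10 + 9 = 19, A[2][2] + B[2][2] = -5 + -3 = -8) = -8 (attained at k = 2)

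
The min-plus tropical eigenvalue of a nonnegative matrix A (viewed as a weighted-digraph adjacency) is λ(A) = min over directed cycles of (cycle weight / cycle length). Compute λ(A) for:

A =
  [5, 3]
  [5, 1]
λ(A) = 1

Enumerate directed cycles and compute their means (weight / length). Sample:
  cycle 0 → 0: weight = 5, length = 1, mean = 5/1 ≈ 5.000
  cycle 1 → 1: weight = 1, length = 1, mean = 1/1 ≈ 1.000
  cycle 0 → 1 → 0: weight = 8, length = 2, mean = 8/2 ≈ 4.000
  cycle 1 → 0 → 1: weight = 8, length = 2, mean = 8/2 ≈ 4.000
Minimum mean = 1.000, attained e.g. along the cycle 1 → 1 with weight 1 and length 1. So λ(A) = 1/1 = 1.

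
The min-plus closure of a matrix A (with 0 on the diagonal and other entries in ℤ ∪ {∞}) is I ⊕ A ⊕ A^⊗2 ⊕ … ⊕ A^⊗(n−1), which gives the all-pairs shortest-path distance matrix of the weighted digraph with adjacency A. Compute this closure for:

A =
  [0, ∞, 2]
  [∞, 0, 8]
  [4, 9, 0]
Closure =
  [0, 11, 2]
  [12, 0, 8]
  [4, 9, 0]

This is the Floyd-Warshall all-pairs shortest-path computation. For each intermediate vertex k = 0, 1, …, 2, update dist[i][j] ← min(dist[i][j], dist[i][k] + dist[k][j]). The final matrix gives, for each (i, j), the minimum total weight of any directed path from i to j (possibly empty when i = j).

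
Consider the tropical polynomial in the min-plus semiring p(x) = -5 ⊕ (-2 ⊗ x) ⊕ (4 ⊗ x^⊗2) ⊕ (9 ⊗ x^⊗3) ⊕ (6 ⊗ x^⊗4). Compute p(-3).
p(-3) = -6

A tropical monomial a ⊗ x^⊗i evaluates to a + i · x. Evaluating each term at x = -3:
  Term 0 contributes -5 + 0 · -3 = -5
  Term 1 contributes -2 + 1 · -3 = -5
  Term 2 contributes 4 + 2 · -3 = -2
  Term 3 contributes 9 + 3 · -3 = 0
  Term 4 contributes 6 + 4 · -3 = -6
p(-3) = ⊕ of these = min[-5, -5, -2, 0, -6] = -6.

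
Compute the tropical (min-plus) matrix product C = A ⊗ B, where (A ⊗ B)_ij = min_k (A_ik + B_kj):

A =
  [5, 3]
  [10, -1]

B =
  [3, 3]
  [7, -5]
A ⊗ B =
  [8, -2]
  [6, -6]

Apply the min-plus product entry-by-entry:
  C[0][0] = min over k of (A[0][0] + B[0][0] = 5 + 3 = 8, A[0][1] + B[1][0] = 3 + 7 = 10) = 8 (attained at k = 0)
  C[0][1] = min over k of (A[0][0] + B[0][1] = 5 + 3 = 8, A[0][1] + B[1][1] = 3 + -5 = -2) = -2 (attained at k = 1)
  C[1][0] = min over k of (A[1][0] + B[0][0] = 10 + 3 = 13, A[1][1] + B[1][0] = -1 + 7 = 6) = 6 (attained at k = 1)
  C[1][1] = min over k of (A[1][0] + B[0][1] = 10 + 3 = 13, A[1][1] + B[1][1] = -1 + -5 = -6) = -6 (attained at k = 1)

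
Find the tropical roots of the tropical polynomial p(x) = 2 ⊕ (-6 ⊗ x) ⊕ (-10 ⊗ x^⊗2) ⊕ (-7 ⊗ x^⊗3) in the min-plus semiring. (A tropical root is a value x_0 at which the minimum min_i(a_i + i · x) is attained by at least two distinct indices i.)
Roots: {-3, 4, 8}

Each tropical root is a break point of the lower envelope of the lines y = a_i + i · x (there are 4 lines, with slopes 0, 1, ..., 3). Only the lines that attain the minimum somewhere contribute to roots; other lines are dominated. Here the surviving (envelope) indices are i = 3, i = 2, i = 1, i = 0.
Intersections between consecutive envelope lines give the roots: for adjacent envelope indices i < j the intersection is x = (a_i − a_j) / (j − i). Reading off the sorted break points: {-3, 4, 8}.
Verification: at each break x_0, at least two indices attain the minimum of min_i(a_i + i · x_0).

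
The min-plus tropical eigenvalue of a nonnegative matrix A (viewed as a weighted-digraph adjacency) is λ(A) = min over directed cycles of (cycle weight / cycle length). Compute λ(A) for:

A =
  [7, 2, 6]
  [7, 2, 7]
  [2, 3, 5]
λ(A) = 2

Enumerate directed cycles and compute their means (weight / length). Sample:
  cycle 0 → 0: weight = 7, length = 1, mean = 7/1 ≈ 7.000
  cycle 1 → 1: weight = 2, length = 1, mean = 2/1 ≈ 2.000
  cycle 2 → 2: weight = 5, length = 1, mean = 5/1 ≈ 5.000
  cycle 0 → 1 → 0: weight = 9, length = 2, mean = 9/2 ≈ 4.500
  cycle 0 → 2 → 0: weight = 8, length = 2, mean = 8/2 ≈ 4.000
  cycle 1 → 0 → 1: weight = 9, length = 2, mean = 9/2 ≈ 4.500
Minimum mean = 2.000, attained e.g. along the cycle 1 → 1 with weight 2 and length 1. So λ(A) = 2/1 = 2.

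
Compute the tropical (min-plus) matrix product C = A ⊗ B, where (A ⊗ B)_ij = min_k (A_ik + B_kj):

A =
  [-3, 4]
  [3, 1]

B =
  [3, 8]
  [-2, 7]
A ⊗ B =
  [0, 5]
  [-1, 8]

Apply the min-plus product entry-by-entry:
  C[0][0] = min over k of (A[0][0] + B[0][0] = -3 + 3 = 0, A[0][1] + B[1][0] = 4 + -2 = 2) = 0 (attained at k = 0)
  C[0][1] = min over k of (A[0][0] + B[0][1] = -3 + 8 = 5, A[0][1] + B[1][1] = 4 + 7 = 11) = 5 (attained at k = 0)
  C[1][0] = min over k of (A[1][0] + B[0][0] = 3 + 3 = 6, A[1][1] + B[1][0] = 1 + -2 = -1) = -1 (attained at k = 1)
  C[1][1] = min over k of (A[1][0] + B[0][1] = 3 + 8 = 11, A[1][1] + B[1][1] = 1 + 7 = 8) = 8 (attained at k = 1)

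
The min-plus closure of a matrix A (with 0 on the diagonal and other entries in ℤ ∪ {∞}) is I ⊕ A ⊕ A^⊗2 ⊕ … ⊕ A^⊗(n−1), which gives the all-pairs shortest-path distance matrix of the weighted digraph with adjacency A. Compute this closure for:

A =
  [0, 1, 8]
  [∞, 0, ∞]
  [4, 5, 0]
Closure =
  [0, 1, 8]
  [∞, 0, ∞]
  [4, 5, 0]

This is the Floyd-Warshall all-pairs shortest-path computation. For each intermediate vertex k = 0, 1, …, 2, update dist[i][j] ← min(dist[i][j], dist[i][k] + dist[k][j]). The final matrix gives, for each (i, j), the minimum total weight of any directed path from i to j (possibly empty when i = j).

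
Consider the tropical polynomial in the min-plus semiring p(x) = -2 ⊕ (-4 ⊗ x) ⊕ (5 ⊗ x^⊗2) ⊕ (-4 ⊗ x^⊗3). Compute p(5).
p(5) = -2

A tropical monomial a ⊗ x^⊗i evaluates to a + i · x. Evaluating each term at x = 5:
  Term 0 contributes -2 + 0 · 5 = -2
  Term 1 contributes -4 + 1 · 5 = 1
  Term 2 contributes 5 + 2 · 5 = 15
  Term 3 contributes -4 + 3 · 5 = 11
p(5) = ⊕ of these = min[-2, 1, 15, 11] = -2.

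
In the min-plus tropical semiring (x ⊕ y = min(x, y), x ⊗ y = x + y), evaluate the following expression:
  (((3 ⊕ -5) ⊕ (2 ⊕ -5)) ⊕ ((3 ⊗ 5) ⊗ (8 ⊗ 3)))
(((3 ⊕ -5) ⊕ (2 ⊕ -5)) ⊕ ((3 ⊗ 5) ⊗ (8 ⊗ 3))) = -5

Expand innermost to outermost. Recall ⊕ takes the minimum of its arguments and ⊗ takes their sum. Working out the expression (((3 ⊕ -5) ⊕ (2 ⊕ -5)) ⊕ ((3 ⊗ 5) ⊗ (8 ⊗ 3))) gives -5.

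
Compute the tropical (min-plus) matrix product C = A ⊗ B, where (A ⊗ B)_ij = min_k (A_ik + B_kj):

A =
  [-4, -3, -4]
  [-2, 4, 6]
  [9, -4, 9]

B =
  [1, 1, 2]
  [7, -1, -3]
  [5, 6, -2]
A ⊗ B =
  [-3, -4, -6]
  [-1, -1, 0]
  [3, -5, -7]

Apply the min-plus product entry-by-entry:
  C[0][0] = min over k of (A[0][0] + B[0][0] = -4 + 1 = -3, A[0][1] + B[1][0] = -3 + 7 = 4, A[0][2] + B[2][0] = -4 + 5 = 1) = -3 (attained at k = 0)
  C[0][1] = min over k of (A[0][0] + B[0][1] = -4 + 1 = -3, A[0][1] + B[1][1] = -3 + -1 = -4, A[0][2] + B[2][1] = -4 + 6 = 2) = -4 (attained at k = 1)
  C[0][2] = min over k of (A[0][0] + B[0][2] = -4 + 2 = -2, A[0][1] + B[1][2] = -3 + -3 = -6, A[0][2] + B[2][2] = -4 + -2 = -6) = -6 (attained at k = 1)
  C[1][0] = min over k of (A[1][0] + B[0][0] = -2 + 1 = -1, A[1][1] + B[1][0] = 4 + 7 = 11, A[1][2] + B[2][0] = 6 + 5 = 11) = -1 (attained at k = 0)
  C[1][1] = min over k of (A[1][0] + B[0][1] = -2 + 1 = -1, A[1][1] + B[1][1] = 4 + -1 = 3, A[1][2] + B[2][1] = 6 + 6 = 12) = -1 (attained at k = 0)
  C[1][2] = min over k of (A[1][0] + B[0][2] = -2 + 2 = 0, A[1][1] + B[1][2] = 4 + -3 = 1, A[1][2] + B[2][2] = 6 + -2 = 4) = 0 (attained at k = 0)
  C[2][0] = min over k of (A[2][0] + B[0][0] = 9 + 1 = 10, A[2][1] + B[1][0] = -4 + 7 = 3, A[2][2] + B[2][0] = 9 + 5 = 14) = 3 (attained at k = 1)
  C[2][1] = min over k of (A[2][0] + B[0][1] = 9 + 1 = 10, A[2][1] + B[1][1] = -4 + -1 = -5, A[2][2] + B[2][1] = 9 + 6 = 15) = -5 (attained at k = 1)
  C[2][2] = min over k of (A[2][0] + B[0][2] = 9 + 2 = 11, A[2][1] + B[1][2] = -4 + -3 = -7, A[2][2] + B[2][2] = 9 + -2 = 7) = -7 (attained at k = 1)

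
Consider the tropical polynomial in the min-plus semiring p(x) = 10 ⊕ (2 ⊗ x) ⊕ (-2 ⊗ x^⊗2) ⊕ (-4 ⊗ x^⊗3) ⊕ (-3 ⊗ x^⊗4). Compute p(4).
p(4) = 6

A tropical monomial a ⊗ x^⊗i evaluates to a + i · x. Evaluating each term at x = 4:
  Term 0 contributes 10 + 0 · 4 = 10
  Term 1 contributes 2 + 1 · 4 = 6
  Term 2 contributes -2 + 2 · 4 = 6
  Term 3 contributes -4 + 3 · 4 = 8
  Term 4 contributes -3 + 4 · 4 = 13
p(4) = ⊕ of these = min[10, 6, 6, 8, 13] = 6.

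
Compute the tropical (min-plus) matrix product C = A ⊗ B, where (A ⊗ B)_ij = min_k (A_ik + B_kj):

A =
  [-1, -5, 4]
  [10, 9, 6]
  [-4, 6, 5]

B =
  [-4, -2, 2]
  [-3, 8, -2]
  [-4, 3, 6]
A ⊗ B =
  [-8, -3, -7]
  [2, 8, 7]
  [-8, -6, -2]

Apply the min-plus product entry-by-entry:
  C[0][0] = min over k of (A[0][0] + B[0][0] = -1 + -4 = -5, A[0][1] + B[1][0] = -5 + -3 = -8, A[0][2] + B[2][0] = 4 + -4 = 0) = -8 (attained at k = 1)
  C[0][1] = min over k of (A[0][0] + B[0][1] = -1 + -2 = -3, A[0][1] + B[1][1] = -5 + 8 = 3, A[0][2] + B[2][1] = 4 + 3 = 7) = -3 (attained at k = 0)
  C[0][2] = min over k of (A[0][0] + B[0][2] = -1 + 2 = 1, A[0][1] + B[1][2] = -5 + -2 = -7, A[0][2] + B[2][2] = 4 + 6 = 10) = -7 (attained at k = 1)
  C[1][0] = min over k of (A[1][0] + B[0][0] = 10 + -4 = 6, A[1][1] + B[1][0] = 9 + -3 = 6, A[1][2] + B[2][0] = 6 + -4 = 2) = 2 (attained at k = 2)
  C[1][1] = min over k of (A[1][0] + B[0][1] = 10 + -2 = 8, A[1][1] + B[1][1] = 9 + 8 = 17, A[1][2] + B[2][1] = 6 + 3 = 9) = 8 (attained at k = 0)
  C[1][2] = min over k of (A[1][0] + B[0][2] = 10 + 2 = 12, A[1][1] + B[1][2] = 9 + -2 = 7, A[1][2] + B[2][2] = 6 + 6 = 12) = 7 (attained at k = 1)
  C[2][0] = min over k of (A[2][0] + B[0][0] = -4 + -4 = -8, A[2][1] + B[1][0] = 6 + -3 = 3, A[2][2] + B[2][0] = 5 + -4 = 1) = -8 (attained at k = 0)
  C[2][1] = min over k of (A[2][0] + B[0][1] = -4 + -2 = -6, A[2][1] + B[1][1] = 6 + 8 = 14, A[2][2] + B[2][1] = 5 + 3 = 8) = -6 (attained at k = 0)
  C[2][2] = min over k of (A[2][0] + B[0][2] = -4 + 2 = -2, A[2][1] + B[1][2] = 6 + -2 = 4, A[2][2] + B[2][2] = 5 + 6 = 11) = -2 (attained at k = 0)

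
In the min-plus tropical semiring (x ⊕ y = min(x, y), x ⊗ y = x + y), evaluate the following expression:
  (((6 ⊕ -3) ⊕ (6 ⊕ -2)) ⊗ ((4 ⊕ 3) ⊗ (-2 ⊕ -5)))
(((6 ⊕ -3) ⊕ (6 ⊕ -2)) ⊗ ((4 ⊕ 3) ⊗ (-2 ⊕ -5))) = -5

Expand innermost to outermost. Recall ⊕ takes the minimum of its arguments and ⊗ takes their sum. Working out the expression (((6 ⊕ -3) ⊕ (6 ⊕ -2)) ⊗ ((4 ⊕ 3) ⊗ (-2 ⊕ -5))) gives -5.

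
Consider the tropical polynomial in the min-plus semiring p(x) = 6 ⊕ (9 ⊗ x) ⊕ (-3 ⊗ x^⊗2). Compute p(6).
p(6) = 6

A tropical monomial a ⊗ x^⊗i evaluates to a + i · x. Evaluating each term at x = 6:
  Term 0 contributes 6 + 0 · 6 = 6
  Term 1 contributes 9 + 1 · 6 = 15
  Term 2 contributes -3 + 2 · 6 = 9
p(6) = ⊕ of these = min[6, 15, 9] = 6.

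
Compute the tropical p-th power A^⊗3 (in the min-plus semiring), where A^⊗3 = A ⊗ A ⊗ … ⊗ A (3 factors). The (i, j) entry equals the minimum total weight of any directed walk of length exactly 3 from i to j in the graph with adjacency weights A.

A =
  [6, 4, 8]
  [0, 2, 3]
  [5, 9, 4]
A^⊗3 =
  [6, 8, 9]
  [4, 6, 7]
  [9, 11, 12]

Each entry (A^⊗3)_ij equals the minimum over all length-3 walks i = v_0 → v_1 → … → v_3 = j of Σ_t A[v_t][v_{t+1}]. For example, for (i, j) = (0, 2) we minimise over 9 possible intermediate vertex sequences; the minimum is 9, attained along the walk 0 → 1 → 1 → 2.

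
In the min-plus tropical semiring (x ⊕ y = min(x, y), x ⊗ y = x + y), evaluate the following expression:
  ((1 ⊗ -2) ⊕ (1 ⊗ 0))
((1 ⊗ -2) ⊕ (1 ⊗ 0)) = -1

Expand innermost to outermost. Recall ⊕ takes the minimum of its arguments and ⊗ takes their sum. Working out the expression ((1 ⊗ -2) ⊕ (1 ⊗ 0)) gives -1.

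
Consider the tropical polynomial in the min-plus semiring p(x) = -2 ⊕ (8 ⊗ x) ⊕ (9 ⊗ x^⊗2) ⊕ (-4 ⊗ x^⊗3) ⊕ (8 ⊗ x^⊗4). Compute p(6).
p(6) = -2

A tropical monomial a ⊗ x^⊗i evaluates to a + i · x. Evaluating each term at x = 6:
  Term 0 contributes -2 + 0 · 6 = -2
  Term 1 contributes 8 + 1 · 6 = 14
  Term 2 contributes 9 + 2 · 6 = 21
  Term 3 contributes -4 + 3 · 6 = 14
  Term 4 contributes 8 + 4 · 6 = 32
p(6) = ⊕ of these = min[-2, 14, 21, 14, 32] = -2.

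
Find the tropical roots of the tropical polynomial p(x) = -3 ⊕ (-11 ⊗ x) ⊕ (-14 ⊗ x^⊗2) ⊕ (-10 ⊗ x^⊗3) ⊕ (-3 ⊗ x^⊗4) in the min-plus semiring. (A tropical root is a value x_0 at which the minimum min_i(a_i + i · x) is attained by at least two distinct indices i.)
Roots: {-7, -4, 3, 8}

Each tropical root is a break point of the lower envelope of the lines y = a_i + i · x (there are 5 lines, with slopes 0, 1, ..., 4). Only the lines that attain the minimum somewhere contribute to roots; other lines are dominated. Here the surviving (envelope) indices are i = 4, i = 3, i = 2, i = 1, i = 0.
Intersections between consecutive envelope lines give the roots: for adjacent envelope indices i < j the intersection is x = (a_i − a_j) / (j − i). Reading off the sorted break points: {-7, -4, 3, 8}.
Verification: at each break x_0, at least two indices attain the minimum of min_i(a_i + i · x_0).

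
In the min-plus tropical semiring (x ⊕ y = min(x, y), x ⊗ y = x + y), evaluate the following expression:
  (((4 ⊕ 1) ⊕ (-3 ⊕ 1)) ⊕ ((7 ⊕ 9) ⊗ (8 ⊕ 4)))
(((4 ⊕ 1) ⊕ (-3 ⊕ 1)) ⊕ ((7 ⊕ 9) ⊗ (8 ⊕ 4))) = -3

Expand innermost to outermost. Recall ⊕ takes the minimum of its arguments and ⊗ takes their sum. Working out the expression (((4 ⊕ 1) ⊕ (-3 ⊕ 1)) ⊕ ((7 ⊕ 9) ⊗ (8 ⊕ 4))) gives -3.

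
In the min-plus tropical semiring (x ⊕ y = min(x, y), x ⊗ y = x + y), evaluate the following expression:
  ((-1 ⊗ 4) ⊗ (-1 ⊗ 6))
((-1 ⊗ 4) ⊗ (-1 ⊗ 6)) = 8

Expand innermost to outermost. Recall ⊕ takes the minimum of its arguments and ⊗ takes their sum. Working out the expression ((-1 ⊗ 4) ⊗ (-1 ⊗ 6)) gives 8.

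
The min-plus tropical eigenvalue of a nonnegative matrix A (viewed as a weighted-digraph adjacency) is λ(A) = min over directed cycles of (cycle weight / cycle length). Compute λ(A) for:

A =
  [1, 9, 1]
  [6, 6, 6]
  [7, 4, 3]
λ(A) = 1

Enumerate directed cycles and compute their means (weight / length). Sample:
  cycle 0 → 0: weight = 1, length = 1, mean = 1/1 ≈ 1.000
  cycle 1 → 1: weight = 6, length = 1, mean = 6/1 ≈ 6.000
  cycle 2 → 2: weight = 3, length = 1, mean = 3/1 ≈ 3.000
  cycle 0 → 1 → 0: weight = 15, length = 2, mean = 15/2 ≈ 7.500
  cycle 0 → 2 → 0: weight = 8, length = 2, mean = 8/2 ≈ 4.000
  cycle 1 → 0 → 1: weight = 15, length = 2, mean = 15/2 ≈ 7.500
Minimum mean = 1.000, attained e.g. along the cycle 0 → 0 with weight 1 and length 1. So λ(A) = 1/1 = 1.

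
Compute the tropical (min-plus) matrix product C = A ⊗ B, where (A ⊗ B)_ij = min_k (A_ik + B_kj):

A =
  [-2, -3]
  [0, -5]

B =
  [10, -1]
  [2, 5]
A ⊗ B =
  [-1, -3]
  [-3, -1]

Apply the min-plus product entry-by-entry:
  C[0][0] = min over k of (A[0][0] + B[0][0] = -2 + 10 = 8, A[0][1] + B[1][0] = -3 + 2 = -1) = -1 (attained at k = 1)
  C[0][1] = min over k of (A[0][0] + B[0][1] = -2 + -1 = -3, A[0][1] + B[1][1] = -3 + 5 = 2) = -3 (attained at k = 0)
  C[1][0] = min over k of (A[1][0] + B[0][0] = 0 + 10 = 10, A[1][1] + B[1][0] = -5 + 2 = -3) = -3 (attained at k = 1)
  C[1][1] = min over k of (A[1][0] + B[0][1] = 0 + -1 = -1, A[1][1] + B[1][1] = -5 + 5 = 0) = -1 (attained at k = 0)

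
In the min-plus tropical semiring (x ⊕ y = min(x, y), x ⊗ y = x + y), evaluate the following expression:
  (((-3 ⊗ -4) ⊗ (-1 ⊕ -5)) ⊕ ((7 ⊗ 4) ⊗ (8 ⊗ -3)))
(((-3 ⊗ -4) ⊗ (-1 ⊕ -5)) ⊕ ((7 ⊗ 4) ⊗ (8 ⊗ -3))) = -12

Expand innermost to outermost. Recall ⊕ takes the minimum of its arguments and ⊗ takes their sum. Working out the expression (((-3 ⊗ -4) ⊗ (-1 ⊕ -5)) ⊕ ((7 ⊗ 4) ⊗ (8 ⊗ -3))) gives -12.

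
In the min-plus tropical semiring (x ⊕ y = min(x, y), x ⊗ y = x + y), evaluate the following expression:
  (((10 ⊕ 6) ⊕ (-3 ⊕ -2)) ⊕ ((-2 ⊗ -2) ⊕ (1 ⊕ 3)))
(((10 ⊕ 6) ⊕ (-3 ⊕ -2)) ⊕ ((-2 ⊗ -2) ⊕ (1 ⊕ 3))) = -4

Expand innermost to outermost. Recall ⊕ takes the minimum of its arguments and ⊗ takes their sum. Working out the expression (((10 ⊕ 6) ⊕ (-3 ⊕ -2)) ⊕ ((-2 ⊗ -2) ⊕ (1 ⊕ 3))) gives -4.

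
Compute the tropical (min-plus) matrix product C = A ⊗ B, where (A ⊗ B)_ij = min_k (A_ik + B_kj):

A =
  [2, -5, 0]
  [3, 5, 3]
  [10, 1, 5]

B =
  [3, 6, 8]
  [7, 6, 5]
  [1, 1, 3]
A ⊗ B =
  [1, 1, 0]
  [4, 4, 6]
  [6, 6, 6]

Apply the min-plus product entry-by-entry:
  C[0][0] = min over k of (A[0][0] + B[0][0] = 2 + 3 = 5, A[0][1] + B[1][0] = -5 + 7 = 2, A[0][2] + B[2][0] = 0 + 1 = 1) = 1 (attained at k = 2)
  C[0][1] = min over k of (A[0][0] + B[0][1] = 2 + 6 = 8, A[0][1] + B[1][1] = -5 + 6 = 1, A[0][2] + B[2][1] = 0 + 1 = 1) = 1 (attained at k = 1)
  C[0][2] = min over k of (A[0][0] + B[0][2] = 2 + 8 = 10, A[0][1] + B[1][2] = -5 + 5 = 0, A[0][2] + B[2][2] = 0 + 3 = 3) = 0 (attained at k = 1)
  C[1][0] = min over k of (A[1][0] + B[0][0] = 3 + 3 = 6, A[1][1] + B[1][0] = 5 + 7 = 12, A[1][2] + B[2][0] = 3 + 1 = 4) = 4 (attained at k = 2)
  C[1][1] = min over k of (A[1][0] + B[0][1] = 3 + 6 = 9, A[1][1] + B[1][1] = 5 + 6 = 11, A[1][2] + B[2][1] = 3 + 1 = 4) = 4 (attained at k = 2)
  C[1][2] = min over k of (A[1][0] + B[0][2] = 3 + 8 = 11, A[1][1] + B[1][2] = 5 + 5 = 10, A[1][2] + B[2][2] = 3 + 3 = 6) = 6 (attained at k = 2)
  C[2][0] = min over k of (A[2][0] + B[0][0] = 10 + 3 = 13, A[2][1] + B[1][0] = 1 + 7 = 8, A[2][2] + B[2][0] = 5 + 1 = 6) = 6 (attained at k = 2)
  C[2][1] = min over k of (A[2][0] + B[0][1] = 10 + 6 = 16, A[2][1] + B[1][1] = 1 + 6 = 7, A[2][2] + B[2][1] = 5 + 1 = 6) = 6 (attained at k = 2)
  C[2][2] = min over k of (A[2][0] + B[0][2] = 10 + 8 = 18, A[2][1] + B[1][2] = 1 + 5 = 6, A[2][2] + B[2][2] = 5 + 3 = 8) = 6 (attained at k = 1)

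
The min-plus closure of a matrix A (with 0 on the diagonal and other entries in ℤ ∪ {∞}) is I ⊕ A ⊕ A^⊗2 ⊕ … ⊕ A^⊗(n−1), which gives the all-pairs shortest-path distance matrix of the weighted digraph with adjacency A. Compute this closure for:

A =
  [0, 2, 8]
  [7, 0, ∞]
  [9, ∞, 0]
Closure =
  [0, 2, 8]
  [7, 0, 15]
  [9, 11, 0]

This is the Floyd-Warshall all-pairs shortest-path computation. For each intermediate vertex k = 0, 1, …, 2, update dist[i][j] ← min(dist[i][j], dist[i][k] + dist[k][j]). The final matrix gives, for each (i, j), the minimum total weight of any directed path from i to j (possibly empty when i = j).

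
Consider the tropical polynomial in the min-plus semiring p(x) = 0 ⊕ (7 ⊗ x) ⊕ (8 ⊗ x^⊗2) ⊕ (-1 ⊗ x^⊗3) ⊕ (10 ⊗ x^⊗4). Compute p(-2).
p(-2) = -7

A tropical monomial a ⊗ x^⊗i evaluates to a + i · x. Evaluating each term at x = -2:
  Term 0 contributes 0 + 0 · -2 = 0
  Term 1 contributes 7 + 1 · -2 = 5
  Term 2 contributes 8 + 2 · -2 = 4
  Term 3 contributes -1 + 3 · -2 = -7
  Term 4 contributes 10 + 4 · -2 = 2
p(-2) = ⊕ of these = min[0, 5, 4, -7, 2] = -7.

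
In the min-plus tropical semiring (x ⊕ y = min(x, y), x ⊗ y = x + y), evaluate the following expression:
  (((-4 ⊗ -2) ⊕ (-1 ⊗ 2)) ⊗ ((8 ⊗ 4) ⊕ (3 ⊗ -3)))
(((-4 ⊗ -2) ⊕ (-1 ⊗ 2)) ⊗ ((8 ⊗ 4) ⊕ (3 ⊗ -3))) = -6

Expand innermost to outermost. Recall ⊕ takes the minimum of its arguments and ⊗ takes their sum. Working out the expression (((-4 ⊗ -2) ⊕ (-1 ⊗ 2)) ⊗ ((8 ⊗ 4) ⊕ (3 ⊗ -3))) gives -6.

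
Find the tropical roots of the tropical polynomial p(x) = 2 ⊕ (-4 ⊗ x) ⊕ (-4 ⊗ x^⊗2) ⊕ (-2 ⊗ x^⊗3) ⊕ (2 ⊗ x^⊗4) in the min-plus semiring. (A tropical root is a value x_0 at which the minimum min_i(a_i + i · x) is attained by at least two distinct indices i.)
Roots: {-4, -2, 0, 6}

Each tropical root is a break point of the lower envelope of the lines y = a_i + i · x (there are 5 lines, with slopes 0, 1, ..., 4). Only the lines that attain the minimum somewhere contribute to roots; other lines are dominated. Here the surviving (envelope) indices are i = 4, i = 3, i = 2, i = 1, i = 0.
Intersections between consecutive envelope lines give the roots: for adjacent envelope indices i < j the intersection is x = (a_i − a_j) / (j − i). Reading off the sorted break points: {-4, -2, 0, 6}.
Verification: at each break x_0, at least two indices attain the minimum of min_i(a_i + i · x_0).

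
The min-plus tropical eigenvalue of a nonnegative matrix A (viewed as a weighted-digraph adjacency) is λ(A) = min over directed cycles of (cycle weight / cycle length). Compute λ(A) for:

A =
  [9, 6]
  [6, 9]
λ(A) = 6

Enumerate directed cycles and compute their means (weight / length). Sample:
  cycle 0 → 0: weight = 9, length = 1, mean = 9/1 ≈ 9.000
  cycle 1 → 1: weight = 9, length = 1, mean = 9/1 ≈ 9.000
  cycle 0 → 1 → 0: weight = 12, length = 2, mean = 12/2 ≈ 6.000
  cycle 1 → 0 → 1: weight = 12, length = 2, mean = 12/2 ≈ 6.000
Minimum mean = 6.000, attained e.g. along the cycle 0 → 1 → 0 with weight 12 and length 2. So λ(A) = 12/2 = 6.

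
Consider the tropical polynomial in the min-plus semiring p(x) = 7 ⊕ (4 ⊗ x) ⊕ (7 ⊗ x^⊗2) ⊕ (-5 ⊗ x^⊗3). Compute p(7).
p(7) = 7

A tropical monomial a ⊗ x^⊗i evaluates to a + i · x. Evaluating each term at x = 7:
  Term 0 contributes 7 + 0 · 7 = 7
  Term 1 contributes 4 + 1 · 7 = 11
  Term 2 contributes 7 + 2 · 7 = 21
  Term 3 contributes -5 + 3 · 7 = 16
p(7) = ⊕ of these = min[7, 11, 21, 16] = 7.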